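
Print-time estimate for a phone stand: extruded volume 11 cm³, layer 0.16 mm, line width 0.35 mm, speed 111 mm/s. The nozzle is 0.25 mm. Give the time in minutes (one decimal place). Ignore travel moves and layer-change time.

29.5 minutes

Line area = 0.16 × 0.35 = 0.056 mm².
Total extruded path = 11000/0.056 = 196428.6 mm.
Extrusion time = 196428.6 / 111 = 1769.6 s.
Converting: 1769.6 s = 29.5 minutes.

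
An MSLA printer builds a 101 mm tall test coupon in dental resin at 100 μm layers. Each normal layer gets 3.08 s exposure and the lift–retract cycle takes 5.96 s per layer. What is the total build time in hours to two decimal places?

Layer count = ceil(101 / 0.1) = 1010.
Per-layer time = 3.08 + 5.96, so 9.04 s.
Total = 1010 × 9.04 = 9130.4 s = 2.54 hours.

2.54 hours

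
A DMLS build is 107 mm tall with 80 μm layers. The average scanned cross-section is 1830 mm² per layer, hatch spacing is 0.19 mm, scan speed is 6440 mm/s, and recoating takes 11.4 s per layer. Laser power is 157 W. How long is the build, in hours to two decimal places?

Layers = ⌈107/0.08⌉ = 1338.
Hatch length per layer: 1830 / 0.19 → 9631.6 mm.
Laser time per layer: 9631.6 / 6440 → 1.4956 s.
Layer cycle = 1.4956 + 11.4, so 12.8956 s.
Total: 1338 × 12.8956 s = 17254.3128 s → 4.79 hours.

4.79 hours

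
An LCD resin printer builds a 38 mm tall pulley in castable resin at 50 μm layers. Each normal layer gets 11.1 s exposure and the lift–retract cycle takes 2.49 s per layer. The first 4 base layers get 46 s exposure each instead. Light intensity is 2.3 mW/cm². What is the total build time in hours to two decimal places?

2.91 hours

Number of layers: 38 / 0.05 → 760 (rounded up).
Base layers: 4 × (46 + 2.49) → 193.96 s.
Regular layers = 756 × (11.1 + 2.49) = 10274.04 s.
Total = 193.96 + 10274.04 = 10468 s = 2.91 hours.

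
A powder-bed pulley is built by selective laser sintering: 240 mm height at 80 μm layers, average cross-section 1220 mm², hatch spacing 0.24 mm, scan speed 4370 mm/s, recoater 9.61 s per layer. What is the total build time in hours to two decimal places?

8.98 hours

Layers = ⌈240/0.08⌉ = 3000.
Scan path per layer = 1220 / 0.24 = 5083.3 mm.
Laser time per layer: 5083.3 / 4370 → 1.1632 s.
Layer cycle = 1.1632 + 9.61, so 10.7732 s.
3000 layers × 10.7732 s/layer = 32319.6 s, i.e. 8.98 hours.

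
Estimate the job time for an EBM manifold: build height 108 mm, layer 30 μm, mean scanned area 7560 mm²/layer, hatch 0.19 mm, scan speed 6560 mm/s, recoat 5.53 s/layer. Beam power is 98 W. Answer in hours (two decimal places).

Layers = ⌈108/0.03⌉ = 3600.
Hatch length per layer: 7560 / 0.19 → 39789.5 mm.
Scan time per layer: 39789.5 / 6560 → 6.0655 s.
Layer cycle: 6.0655 + 5.53 → 11.5955 s.
3600 layers × 11.5955 s/layer = 41743.8 s, i.e. 11.60 hours.

11.60 hours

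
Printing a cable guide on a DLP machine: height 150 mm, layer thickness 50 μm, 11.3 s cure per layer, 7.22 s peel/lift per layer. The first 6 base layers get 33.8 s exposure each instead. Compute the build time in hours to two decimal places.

15.47 hours

Number of layers: 150 / 0.05 → 3000 (rounded up).
Burn-in layers = 6 × (33.8 + 7.22), so 246.12 s.
Normal layers = 2994 × (11.3 + 7.22), so 55448.88 s.
Total = 246.12 + 55448.88 = 55695 s = 15.47 hours.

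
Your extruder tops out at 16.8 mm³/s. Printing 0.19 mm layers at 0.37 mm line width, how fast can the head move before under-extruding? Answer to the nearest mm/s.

Extrusion cross-section: 0.19 × 0.37 → 0.0703 mm².
v_max = Q/A = 16.8/0.0703 = 238.98 mm/s → 239 mm/s.

239 mm/s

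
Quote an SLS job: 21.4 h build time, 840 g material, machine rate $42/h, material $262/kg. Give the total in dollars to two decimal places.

Time charge: 42 × 21.4 → $898.80.
Feedstock cost = 262 × 840/1000 = $220.08.
Total = 898.80 + 220.08 = $1118.88.

$1118.88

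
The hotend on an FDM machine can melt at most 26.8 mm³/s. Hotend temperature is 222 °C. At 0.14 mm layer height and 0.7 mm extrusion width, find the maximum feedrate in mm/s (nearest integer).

A = 0.14 × 0.7, so 0.098 mm².
Max speed = 26.8 / 0.098 = 273.47 ≈ 273 mm/s.

273 mm/s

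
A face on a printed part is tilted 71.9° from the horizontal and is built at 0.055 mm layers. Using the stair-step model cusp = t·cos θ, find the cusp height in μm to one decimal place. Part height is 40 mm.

17.1 μm

cos(71.9°) = 0.3107, so cusp = 0.055 × 0.3107 = 0.017089 mm → 17.1 μm.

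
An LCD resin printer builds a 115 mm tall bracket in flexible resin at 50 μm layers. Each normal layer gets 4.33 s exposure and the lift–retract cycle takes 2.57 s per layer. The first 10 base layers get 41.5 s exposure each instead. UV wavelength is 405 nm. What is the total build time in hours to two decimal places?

4.51 hours

Number of layers: 115 / 0.05 → 2300 (rounded up).
Burn-in layers: 10 × (41.5 + 2.57) → 440.7 s.
Remaining layers: 2290 × (4.33 + 2.57) → 15801 s.
Sum: 440.7 + 15801 = 16241.7 s → 4.51 hours.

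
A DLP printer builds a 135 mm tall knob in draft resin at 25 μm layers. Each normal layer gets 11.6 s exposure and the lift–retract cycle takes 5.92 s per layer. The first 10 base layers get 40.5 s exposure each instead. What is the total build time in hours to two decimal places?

Layers = ⌈135/0.025⌉ = 5400.
Burn-in layers = 10 × (40.5 + 5.92) = 464.2 s.
Remaining layers = 5390 × (11.6 + 5.92) = 94432.8 s.
Sum: 464.2 + 94432.8 = 94897 s → 26.36 hours.

26.36 hours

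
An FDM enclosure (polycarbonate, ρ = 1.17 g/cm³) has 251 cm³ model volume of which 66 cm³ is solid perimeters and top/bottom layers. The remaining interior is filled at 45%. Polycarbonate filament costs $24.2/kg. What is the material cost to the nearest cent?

Infill region = 251 − 66 = 185 cm³.
Deposited infill = 0.45 × 185 = 83.25 cm³.
Total printed volume: 66 + 83.25 → 149.25 cm³.
Mass = 149.25 × 1.17, so 174.6225 g.
At $24.2/kg: 174.6225/1000 × 24.2 = $4.23.

$4.23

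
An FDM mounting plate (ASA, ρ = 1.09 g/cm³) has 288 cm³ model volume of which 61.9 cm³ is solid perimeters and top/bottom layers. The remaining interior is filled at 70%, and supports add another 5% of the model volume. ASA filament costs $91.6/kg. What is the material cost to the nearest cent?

Interior volume = 288 − 61.9 = 226.1 cm³.
Infill deposited = 0.70 × 226.1 = 158.27 cm³.
Support = 0.05 × 288 = 14.4 cm³.
Total printed volume: 61.9 + 158.27 + 14.4 → 234.57 cm³.
Mass: 234.57 × 1.09 → 255.6813 g.
Cost = 255.6813 g / 1000 × $91.6/kg = $23.42.

$23.42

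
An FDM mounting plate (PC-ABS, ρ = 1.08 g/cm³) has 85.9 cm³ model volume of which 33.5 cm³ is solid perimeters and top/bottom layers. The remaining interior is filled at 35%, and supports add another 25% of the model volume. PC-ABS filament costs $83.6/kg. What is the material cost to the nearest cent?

$6.62

Volume inside the shell = 85.9 − 33.5, so 52.4 cm³.
Infill deposited = 0.35 × 52.4, so 18.34 cm³.
Support = 0.25 × 85.9 = 21.475 cm³.
Total extruded = 33.5 + 18.34 + 21.475, so 73.315 cm³.
Mass = 73.315 × 1.08 = 79.1802 g.
Cost = 79.1802 g / 1000 × $83.6/kg = $6.62.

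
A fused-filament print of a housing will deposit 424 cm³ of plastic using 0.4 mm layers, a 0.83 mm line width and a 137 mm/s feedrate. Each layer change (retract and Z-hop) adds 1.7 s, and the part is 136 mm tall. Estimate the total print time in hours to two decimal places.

2.75 hours

Extrusion cross-section = 0.4 × 0.83 = 0.332 mm².
Toolpath length = 424 cm³ / 0.332 mm² = 424000 / 0.332 = 1277108.4 mm.
Print-move time = 1277108.4 / 137, so 9322 s.
Layer count = ceil(136 / 0.4) = 340.
Layer-change overhead: 340 × 1.7 → 578 s.
Altogether 9322 + 578 = 9900 s, i.e. 2.75 hours.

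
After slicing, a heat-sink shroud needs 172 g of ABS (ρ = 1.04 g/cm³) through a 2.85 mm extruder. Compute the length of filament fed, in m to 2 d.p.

25.92 m

Volume = 172 g / 1.04 g·cm⁻³ = 165.3846 cm³ = 165384.6 mm³.
Filament cross-section = π × (2.85/2)² = 6.3794 mm².
Length = 165384.6 / 6.3794 = 25924.79 mm = 25.92 m.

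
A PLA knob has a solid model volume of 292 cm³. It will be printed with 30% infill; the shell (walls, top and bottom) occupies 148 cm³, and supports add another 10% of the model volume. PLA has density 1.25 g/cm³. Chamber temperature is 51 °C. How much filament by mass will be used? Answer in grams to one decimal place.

Volume inside the shell: 292 − 148 → 144 cm³.
Deposited infill = 0.30 × 144 = 43.2 cm³.
Support: 0.10 × 292 → 29.2 cm³.
Deposited volume: 148 + 43.2 + 29.2 → 220.4 cm³.
Mass = 220.4 × 1.25, so 275.5 g.

275.5 g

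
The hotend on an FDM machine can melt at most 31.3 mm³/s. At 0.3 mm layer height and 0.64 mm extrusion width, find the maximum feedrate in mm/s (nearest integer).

Bead cross-section = 0.3 × 0.64, so 0.192 mm².
Max speed = 31.3 / 0.192 = 163.02 ≈ 163 mm/s.

163 mm/s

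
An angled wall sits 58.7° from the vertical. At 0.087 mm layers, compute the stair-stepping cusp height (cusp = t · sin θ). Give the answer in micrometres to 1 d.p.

h_c = t·sin θ = 0.087 × 0.8545 = 0.074342 mm (74.3 μm).

74.3 μm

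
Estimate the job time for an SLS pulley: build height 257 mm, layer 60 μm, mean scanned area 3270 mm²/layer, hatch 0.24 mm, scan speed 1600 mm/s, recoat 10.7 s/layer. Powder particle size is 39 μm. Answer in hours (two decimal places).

Number of layers: 257 / 0.06 → 4284 (rounded up).
Hatch length per layer: 3270 / 0.24 → 13625 mm.
Scan time per layer: 13625 / 1600 → 8.5156 s.
Time per layer = 8.5156 + 10.7 = 19.2156 s.
4284 layers × 19.2156 s/layer = 82319.6304 s, i.e. 22.87 hours.

22.87 hours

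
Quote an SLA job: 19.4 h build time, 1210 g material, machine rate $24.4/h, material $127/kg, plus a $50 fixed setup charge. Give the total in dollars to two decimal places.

Machine-time cost = 24.4 × 19.4, so $473.36.
Material charge = 127 × 1210/1000 = $153.67.
Adding setup: 473.36 + 153.67 + 50 → $677.03.

$677.03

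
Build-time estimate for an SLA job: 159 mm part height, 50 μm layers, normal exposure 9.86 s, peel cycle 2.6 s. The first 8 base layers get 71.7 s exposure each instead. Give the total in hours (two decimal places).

11.14 hours

Number of layers: 159 / 0.05 → 3180 (rounded up).
Bottom layers = 8 × (71.7 + 2.6), so 594.4 s.
Regular layers: 3172 × (9.86 + 2.6) → 39523.12 s.
Sum: 594.4 + 39523.12 = 40117.52 s → 11.14 hours.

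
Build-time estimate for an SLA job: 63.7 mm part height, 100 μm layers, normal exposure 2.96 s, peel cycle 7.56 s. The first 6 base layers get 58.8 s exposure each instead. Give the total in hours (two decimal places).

1.95 hours

Number of layers: 63.7 / 0.1 → 637 (rounded up).
Bottom layers: 6 × (58.8 + 7.56) → 398.16 s.
Regular layers = 631 × (2.96 + 7.56), so 6638.12 s.
Sum: 398.16 + 6638.12 = 7036.28 s → 1.95 hours.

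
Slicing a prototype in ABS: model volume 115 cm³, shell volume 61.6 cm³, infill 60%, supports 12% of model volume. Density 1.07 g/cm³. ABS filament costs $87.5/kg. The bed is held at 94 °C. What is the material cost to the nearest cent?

Interior volume = 115 − 61.6 = 53.4 cm³.
Deposited infill = 0.60 × 53.4 = 32.04 cm³.
Support = 0.12 × 115, so 13.8 cm³.
Total extruded = 61.6 + 32.04 + 13.8, so 107.44 cm³.
Mass = 107.44 × 1.07 = 114.9608 g.
Cost = 114.9608 g / 1000 × $87.5/kg = $10.06.

$10.06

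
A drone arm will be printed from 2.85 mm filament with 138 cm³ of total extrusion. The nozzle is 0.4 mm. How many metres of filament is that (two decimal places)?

21.63 m

A = π r² = π × 1.425² = 6.3794 mm².
L = 138000 mm³ / 6.3794 mm² = 21632.13 mm, i.e. 21.63 m.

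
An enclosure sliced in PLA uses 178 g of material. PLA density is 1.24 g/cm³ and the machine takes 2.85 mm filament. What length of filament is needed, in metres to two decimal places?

22.50 m

Volume = 178 g / 1.24 g·cm⁻³ = 143.5484 cm³ = 143548.4 mm³.
A = π r² = π × 1.425² = 6.3794 mm².
Length = 143548.4 / 6.3794 = 22501.87 mm = 22.50 m.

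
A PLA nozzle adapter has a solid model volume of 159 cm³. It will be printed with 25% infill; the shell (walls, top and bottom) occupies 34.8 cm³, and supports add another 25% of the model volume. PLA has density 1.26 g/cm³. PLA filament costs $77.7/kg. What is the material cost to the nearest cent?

Infill region: 159 − 34.8 → 124.2 cm³.
Infill volume = 0.25 × 124.2 = 31.05 cm³.
Support = 0.25 × 159 = 39.75 cm³.
Total printed volume: 34.8 + 31.05 + 39.75 → 105.6 cm³.
Mass = 105.6 × 1.26, so 133.056 g.
At $77.7/kg: 133.056/1000 × 77.7 = $10.34.

$10.34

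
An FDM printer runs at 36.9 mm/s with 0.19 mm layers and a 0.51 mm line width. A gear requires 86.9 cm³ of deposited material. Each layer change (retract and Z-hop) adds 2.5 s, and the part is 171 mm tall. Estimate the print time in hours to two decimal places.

Line area = 0.19 × 0.51, so 0.0969 mm².
Toolpath length = 86.9 cm³ / 0.0969 mm² = 86900 / 0.0969 = 896800.8 mm.
Extrusion time: 896800.8 / 36.9 → 24303.5 s.
Number of layers: 171 / 0.19 → 900 (rounded up).
Non-print overhead: 900 × 2.5 → 2250 s.
Total = 24303.5 + 2250 = 26553.5 s = 7.38 hours.

7.38 hours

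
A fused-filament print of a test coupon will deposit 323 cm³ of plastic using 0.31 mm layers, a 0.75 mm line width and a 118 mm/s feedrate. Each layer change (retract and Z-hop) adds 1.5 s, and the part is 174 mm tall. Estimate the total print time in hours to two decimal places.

3.50 hours

Extrusion cross-section = 0.31 × 0.75, so 0.2325 mm².
Path length: 323000 mm³ / 0.2325 mm² → 1389247.3 mm.
Extrusion time = 1389247.3 / 118 = 11773.3 s.
Layers = ⌈174/0.31⌉ = 562.
Non-print overhead: 562 × 1.5 → 843 s.
Total = 11773.3 + 843 = 12616.3 s = 3.50 hours.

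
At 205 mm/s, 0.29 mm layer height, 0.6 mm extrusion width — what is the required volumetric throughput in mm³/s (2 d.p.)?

35.67

Extrusion cross-section: 0.29 × 0.6 → 0.174 mm².
Volumetric flow = 205 × 0.174 = 35.67 mm³/s.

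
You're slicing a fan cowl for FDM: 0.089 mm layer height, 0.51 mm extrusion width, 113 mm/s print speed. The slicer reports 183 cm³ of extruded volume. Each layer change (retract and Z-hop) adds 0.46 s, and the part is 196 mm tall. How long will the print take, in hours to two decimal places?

10.19 hours

Line area: 0.089 × 0.51 → 0.04539 mm².
Toolpath length = 183 cm³ / 0.04539 mm² = 183000 / 0.04539 = 4031725 mm.
Time extruding = 4031725 / 113 = 35679 s.
Layers = ⌈196/0.089⌉ = 2203.
Layer-change overhead = 2203 × 0.46 = 1013.38 s.
Total = 35679 + 1013.38 = 36692.38 s = 10.19 hours.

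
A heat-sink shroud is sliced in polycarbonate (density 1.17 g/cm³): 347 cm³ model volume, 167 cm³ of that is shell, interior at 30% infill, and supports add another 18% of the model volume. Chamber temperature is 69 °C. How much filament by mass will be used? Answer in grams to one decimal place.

331.6 g

Interior volume: 347 − 167 → 180 cm³.
Infill deposited: 0.30 × 180 → 54 cm³.
Support = 0.18 × 347, so 62.46 cm³.
Total extruded = 167 + 54 + 62.46, so 283.46 cm³.
Mass: 283.46 × 1.17 → 331.6482 g.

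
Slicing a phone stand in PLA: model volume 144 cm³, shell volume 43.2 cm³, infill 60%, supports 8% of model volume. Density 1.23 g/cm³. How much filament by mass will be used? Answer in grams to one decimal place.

Infill region = 144 − 43.2 = 100.8 cm³.
Infill volume: 0.60 × 100.8 → 60.48 cm³.
Support = 0.08 × 144, so 11.52 cm³.
Total extruded: 43.2 + 60.48 + 11.52 → 115.2 cm³.
Mass = 115.2 × 1.23 = 141.696 g.

141.7 g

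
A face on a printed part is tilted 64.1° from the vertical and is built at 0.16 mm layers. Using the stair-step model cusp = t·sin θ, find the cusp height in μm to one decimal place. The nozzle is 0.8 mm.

143.9 μm

h_c = t·sin θ = 0.16 × 0.8996 = 0.143936 mm (143.9 μm).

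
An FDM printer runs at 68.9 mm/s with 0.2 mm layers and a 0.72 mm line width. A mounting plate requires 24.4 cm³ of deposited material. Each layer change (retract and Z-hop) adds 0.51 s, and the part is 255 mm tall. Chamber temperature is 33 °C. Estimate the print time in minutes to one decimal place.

Line area: 0.2 × 0.72 → 0.144 mm².
Toolpath length = 24.4 cm³ / 0.144 mm² = 24400 / 0.144 = 169444.4 mm.
Time extruding = 169444.4 / 68.9, so 2459.3 s.
Number of layers: 255 / 0.2 → 1275 (rounded up).
Layer-change overhead: 1275 × 0.51 → 650.25 s.
Altogether 2459.3 + 650.25 = 3109.55 s, i.e. 51.8 minutes.

51.8 minutes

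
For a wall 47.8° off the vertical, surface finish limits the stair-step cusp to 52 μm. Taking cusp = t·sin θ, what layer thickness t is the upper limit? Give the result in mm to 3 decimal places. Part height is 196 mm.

t = h_c / sin θ = 0.052 / 0.7408 = 0.070 mm.

0.070 mm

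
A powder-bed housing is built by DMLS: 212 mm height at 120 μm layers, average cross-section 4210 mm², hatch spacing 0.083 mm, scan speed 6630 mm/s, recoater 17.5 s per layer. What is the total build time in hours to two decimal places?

Number of layers: 212 / 0.12 → 1767 (rounded up).
Hatch length per layer = 4210 / 0.083 = 50722.9 mm.
Laser time per layer = 50722.9 / 6630 = 7.6505 s.
Per-layer time = 7.6505 + 17.5 = 25.1505 s.
Total: 1767 × 25.1505 s = 44440.9335 s → 12.34 hours.

12.34 hours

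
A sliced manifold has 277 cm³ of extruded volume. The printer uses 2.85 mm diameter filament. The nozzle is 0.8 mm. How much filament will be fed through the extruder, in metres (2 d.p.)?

A = π r² = π × 1.425² = 6.3794 mm².
L = 277000 mm³ / 6.3794 mm² = 43421.01 mm, i.e. 43.42 m.

43.42 m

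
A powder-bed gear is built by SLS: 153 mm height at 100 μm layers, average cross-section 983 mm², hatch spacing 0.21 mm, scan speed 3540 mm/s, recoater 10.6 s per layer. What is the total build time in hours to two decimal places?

Layers = ⌈153/0.1⌉ = 1530.
Hatch length per layer = 983 / 0.21, so 4681 mm.
Scan time per layer = 4681 / 3540 = 1.3223 s.
Per-layer time: 1.3223 + 10.6 → 11.9223 s.
1530 layers × 11.9223 s/layer = 18241.119 s, i.e. 5.07 hours.

5.07 hours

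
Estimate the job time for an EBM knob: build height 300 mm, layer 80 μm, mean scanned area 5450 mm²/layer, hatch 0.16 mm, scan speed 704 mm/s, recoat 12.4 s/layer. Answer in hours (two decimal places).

63.32 hours

Number of layers: 300 / 0.08 → 3750 (rounded up).
Per-layer scan distance = 5450 / 0.16 = 34062.5 mm.
Beam time per layer = 34062.5 / 704, so 48.3842 s.
Per-layer time: 48.3842 + 12.4 → 60.7842 s.
3750 layers × 60.7842 s/layer = 227940.75 s, i.e. 63.32 hours.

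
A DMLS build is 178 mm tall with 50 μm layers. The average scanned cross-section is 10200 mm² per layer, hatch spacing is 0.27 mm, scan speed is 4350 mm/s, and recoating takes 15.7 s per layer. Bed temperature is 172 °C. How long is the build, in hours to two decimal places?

Layers = ⌈178/0.05⌉ = 3560.
Scan path per layer = 10200 / 0.27, so 37777.8 mm.
Per-layer scan time = 37777.8 / 4350, so 8.6846 s.
Layer cycle: 8.6846 + 15.7 → 24.3846 s.
Total: 3560 × 24.3846 s = 86809.176 s → 24.11 hours.

24.11 hours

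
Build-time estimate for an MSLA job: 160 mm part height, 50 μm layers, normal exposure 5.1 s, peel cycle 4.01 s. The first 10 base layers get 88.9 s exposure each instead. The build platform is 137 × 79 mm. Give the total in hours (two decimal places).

Layers = ⌈160/0.05⌉ = 3200.
Burn-in layers: 10 × (88.9 + 4.01) → 929.1 s.
Remaining layers = 3190 × (5.1 + 4.01), so 29060.9 s.
Sum: 929.1 + 29060.9 = 29990 s → 8.33 hours.

8.33 hours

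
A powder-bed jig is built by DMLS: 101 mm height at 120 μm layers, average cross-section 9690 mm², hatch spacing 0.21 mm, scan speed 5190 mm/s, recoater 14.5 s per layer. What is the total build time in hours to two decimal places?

Layer count = ceil(101 / 0.12) = 842.
Hatch length per layer = 9690 / 0.21 = 46142.9 mm.
Laser time per layer = 46142.9 / 5190 = 8.8907 s.
Time per layer = 8.8907 + 14.5, so 23.3907 s.
Build time = 842 × 23.3907 = 19694.9694 s = 5.47 hours.

5.47 hours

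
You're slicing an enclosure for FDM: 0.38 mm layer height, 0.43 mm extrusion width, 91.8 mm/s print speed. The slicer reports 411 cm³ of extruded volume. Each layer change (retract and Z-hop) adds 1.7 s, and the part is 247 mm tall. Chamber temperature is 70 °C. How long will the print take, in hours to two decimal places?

7.92 hours

Bead cross-section = 0.38 × 0.43, so 0.1634 mm².
Total extruded path = 411000/0.1634 = 2515299.9 mm.
Print-move time: 2515299.9 / 91.8 → 27399.8 s.
Layers = ⌈247/0.38⌉ = 650.
Z-hop total: 650 × 1.7 → 1105 s.
Total = 27399.8 + 1105 = 28504.8 s = 7.92 hours.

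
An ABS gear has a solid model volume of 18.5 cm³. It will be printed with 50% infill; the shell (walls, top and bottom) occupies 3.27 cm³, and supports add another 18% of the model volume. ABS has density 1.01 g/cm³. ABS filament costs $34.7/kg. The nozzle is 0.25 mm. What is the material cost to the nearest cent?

$0.50

Infill region = 18.5 − 3.27, so 15.23 cm³.
Infill volume = 0.50 × 15.23 = 7.615 cm³.
Support = 0.18 × 18.5 = 3.33 cm³.
Total extruded = 3.27 + 7.615 + 3.33 = 14.215 cm³.
Mass = 14.215 × 1.01, so 14.35715 g.
At $34.7/kg: 14.35715/1000 × 34.7 = $0.50.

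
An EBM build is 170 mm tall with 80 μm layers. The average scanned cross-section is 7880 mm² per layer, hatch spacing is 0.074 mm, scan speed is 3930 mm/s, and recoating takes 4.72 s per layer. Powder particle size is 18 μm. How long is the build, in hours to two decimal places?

18.78 hours

Number of layers: 170 / 0.08 → 2125 (rounded up).
Per-layer scan distance = 7880 / 0.074 = 106486.5 mm.
Scan time per layer = 106486.5 / 3930 = 27.0958 s.
Per-layer time = 27.0958 + 4.72, so 31.8158 s.
Total: 2125 × 31.8158 s = 67608.575 s → 18.78 hours.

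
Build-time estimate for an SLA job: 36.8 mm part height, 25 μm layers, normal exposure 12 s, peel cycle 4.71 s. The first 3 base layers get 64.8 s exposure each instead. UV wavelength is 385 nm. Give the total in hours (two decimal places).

6.88 hours

Layer count = ceil(36.8 / 0.025) = 1472.
Burn-in layers: 3 × (64.8 + 4.71) → 208.53 s.
Regular layers: 1469 × (12 + 4.71) → 24546.99 s.
Total = 208.53 + 24546.99 = 24755.52 s = 6.88 hours.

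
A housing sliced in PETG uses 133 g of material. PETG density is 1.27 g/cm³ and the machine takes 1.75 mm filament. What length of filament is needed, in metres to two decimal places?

43.54 m

Volume = 133 g / 1.27 g·cm⁻³ = 104.7244 cm³ = 104724.4 mm³.
Cross-section of 1.75 mm filament: π·(1.75/2)² = 2.4053 mm².
L = V/A = 104724.4/2.4053 = 43539.02 mm → 43.54 m.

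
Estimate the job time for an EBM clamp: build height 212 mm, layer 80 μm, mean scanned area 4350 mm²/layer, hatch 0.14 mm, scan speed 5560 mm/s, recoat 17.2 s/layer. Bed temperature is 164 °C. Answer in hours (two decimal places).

Layer count = ceil(212 / 0.08) = 2650.
Per-layer scan distance: 4350 / 0.14 → 31071.4 mm.
Scan time per layer: 31071.4 / 5560 → 5.5884 s.
Time per layer = 5.5884 + 17.2 = 22.7884 s.
Total: 2650 × 22.7884 s = 60389.26 s → 16.77 hours.

16.77 hours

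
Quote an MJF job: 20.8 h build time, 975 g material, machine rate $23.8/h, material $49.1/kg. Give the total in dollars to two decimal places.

Machine cost = 23.8 × 20.8, so $495.04.
Material cost = 49.1 × 975/1000 = $47.8725.
Job cost: 495.04 + 47.8725 = 542.9125 ≈ $542.91.

$542.91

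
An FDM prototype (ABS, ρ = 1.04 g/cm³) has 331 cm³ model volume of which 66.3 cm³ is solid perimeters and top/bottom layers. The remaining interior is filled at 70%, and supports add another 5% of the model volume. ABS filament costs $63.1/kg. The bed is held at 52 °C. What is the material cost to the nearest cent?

$17.60

Volume inside the shell = 331 − 66.3 = 264.7 cm³.
Deposited infill: 0.70 × 264.7 → 185.29 cm³.
Support = 0.05 × 331 = 16.55 cm³.
Deposited volume = 66.3 + 185.29 + 16.55, so 268.14 cm³.
Mass = 268.14 × 1.04, so 278.8656 g.
Cost = 278.8656 g / 1000 × $63.1/kg = $17.60.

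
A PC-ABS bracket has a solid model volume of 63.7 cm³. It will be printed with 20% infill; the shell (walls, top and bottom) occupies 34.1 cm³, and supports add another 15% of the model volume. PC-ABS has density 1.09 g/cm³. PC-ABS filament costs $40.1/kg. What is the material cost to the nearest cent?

$2.17

Volume inside the shell = 63.7 − 34.1, so 29.6 cm³.
Deposited infill = 0.20 × 29.6, so 5.92 cm³.
Support: 0.15 × 63.7 → 9.555 cm³.
Total printed volume = 34.1 + 5.92 + 9.555 = 49.575 cm³.
Mass: 49.575 × 1.09 → 54.03675 g.
At $40.1/kg: 54.03675/1000 × 40.1 = $2.17.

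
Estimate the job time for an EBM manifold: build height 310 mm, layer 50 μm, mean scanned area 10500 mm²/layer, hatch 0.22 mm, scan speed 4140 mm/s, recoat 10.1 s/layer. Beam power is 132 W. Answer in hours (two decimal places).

Layers = ⌈310/0.05⌉ = 6200.
Scan path per layer = 10500 / 0.22, so 47727.3 mm.
Scan time per layer: 47727.3 / 4140 → 11.5283 s.
Time per layer = 11.5283 + 10.1, so 21.6283 s.
Build time = 6200 × 21.6283 = 134095.46 s = 37.25 hours.

37.25 hours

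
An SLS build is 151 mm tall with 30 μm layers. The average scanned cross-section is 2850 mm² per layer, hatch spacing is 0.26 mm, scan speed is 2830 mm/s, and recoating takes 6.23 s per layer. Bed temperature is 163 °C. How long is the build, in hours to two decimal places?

Layers = ⌈151/0.03⌉ = 5034.
Per-layer scan distance = 2850 / 0.26, so 10961.5 mm.
Per-layer scan time = 10961.5 / 2830, so 3.8733 s.
Per-layer time: 3.8733 + 6.23 → 10.1033 s.
5034 layers × 10.1033 s/layer = 50860.0122 s, i.e. 14.13 hours.

14.13 hours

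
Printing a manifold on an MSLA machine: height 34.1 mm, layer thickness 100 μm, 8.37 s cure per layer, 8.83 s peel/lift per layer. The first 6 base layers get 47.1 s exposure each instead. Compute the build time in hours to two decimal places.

1.69 hours

Layer count = ceil(34.1 / 0.1) = 341.
Base layers = 6 × (47.1 + 8.83), so 335.58 s.
Normal layers = 335 × (8.37 + 8.83) = 5762 s.
Total = 335.58 + 5762 = 6097.58 s = 1.69 hours.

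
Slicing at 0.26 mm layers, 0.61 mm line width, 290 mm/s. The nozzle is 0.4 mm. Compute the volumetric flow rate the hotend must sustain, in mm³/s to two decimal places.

A: 0.26 × 0.61 → 0.1586 mm².
Q = v·A = 290 × 0.1586 = 45.99 mm³/s.

45.99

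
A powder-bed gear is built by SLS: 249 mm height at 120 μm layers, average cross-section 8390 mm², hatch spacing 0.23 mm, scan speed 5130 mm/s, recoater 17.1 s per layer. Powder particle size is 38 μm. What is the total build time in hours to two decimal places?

Layers = ⌈249/0.12⌉ = 2075.
Scan path per layer = 8390 / 0.23 = 36478.3 mm.
Per-layer scan time = 36478.3 / 5130 = 7.1108 s.
Layer cycle = 7.1108 + 17.1 = 24.2108 s.
Total: 2075 × 24.2108 s = 50237.41 s → 13.95 hours.

13.95 hours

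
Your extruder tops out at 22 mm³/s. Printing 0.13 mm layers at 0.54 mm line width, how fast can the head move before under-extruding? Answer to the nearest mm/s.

Bead cross-section = 0.13 × 0.54, so 0.0702 mm².
Max speed = 22 / 0.0702 = 313.39 ≈ 313 mm/s.

313 mm/s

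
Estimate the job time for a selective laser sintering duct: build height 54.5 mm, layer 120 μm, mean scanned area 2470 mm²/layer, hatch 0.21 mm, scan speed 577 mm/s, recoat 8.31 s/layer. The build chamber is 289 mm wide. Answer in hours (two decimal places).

3.63 hours

Layers = ⌈54.5/0.12⌉ = 455.
Hatch length per layer = 2470 / 0.21 = 11761.9 mm.
Laser time per layer = 11761.9 / 577, so 20.3846 s.
Time per layer = 20.3846 + 8.31, so 28.6946 s.
455 layers × 28.6946 s/layer = 13056.043 s, i.e. 3.63 hours.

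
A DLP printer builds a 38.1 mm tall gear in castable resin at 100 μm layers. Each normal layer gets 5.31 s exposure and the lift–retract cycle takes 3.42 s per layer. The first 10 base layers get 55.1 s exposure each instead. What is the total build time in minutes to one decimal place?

63.7 minutes

Layer count = ceil(38.1 / 0.1) = 381.
Base layers = 10 × (55.1 + 3.42) = 585.2 s.
Remaining layers = 371 × (5.31 + 3.42), so 3238.83 s.
Total = 585.2 + 3238.83 = 3824.03 s = 63.7 minutes.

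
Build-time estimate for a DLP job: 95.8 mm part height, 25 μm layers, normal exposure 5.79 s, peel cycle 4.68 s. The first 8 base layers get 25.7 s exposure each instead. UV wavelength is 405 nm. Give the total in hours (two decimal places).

Number of layers: 95.8 / 0.025 → 3832 (rounded up).
Burn-in layers: 8 × (25.7 + 4.68) → 243.04 s.
Normal layers = 3824 × (5.79 + 4.68), so 40037.28 s.
Total = 243.04 + 40037.28 = 40280.32 s = 11.19 hours.

11.19 hours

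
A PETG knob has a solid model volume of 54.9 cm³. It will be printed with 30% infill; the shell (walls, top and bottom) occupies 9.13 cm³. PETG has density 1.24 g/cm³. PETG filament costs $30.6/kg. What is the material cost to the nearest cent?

Volume inside the shell = 54.9 − 9.13, so 45.77 cm³.
Infill deposited = 0.30 × 45.77 = 13.731 cm³.
Deposited volume = 9.13 + 13.731, so 22.861 cm³.
Mass = 22.861 × 1.24 = 28.34764 g.
Cost = 28.34764 g / 1000 × $30.6/kg = $0.87.

$0.87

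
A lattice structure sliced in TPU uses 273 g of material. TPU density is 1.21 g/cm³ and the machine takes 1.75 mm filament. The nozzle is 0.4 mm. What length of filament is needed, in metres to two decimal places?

Extruded volume: 273/1.21 = 225.6198 cm³ (225619.8 mm³).
A = π r² = π × 0.875² = 2.4053 mm².
L = V/A = 225619.8/2.4053 = 93801.11 mm → 93.80 m.

93.80 m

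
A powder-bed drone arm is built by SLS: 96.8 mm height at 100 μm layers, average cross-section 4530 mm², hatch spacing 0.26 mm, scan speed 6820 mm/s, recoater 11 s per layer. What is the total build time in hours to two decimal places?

Number of layers: 96.8 / 0.1 → 968 (rounded up).
Per-layer scan distance = 4530 / 0.26 = 17423.1 mm.
Laser time per layer = 17423.1 / 6820 = 2.5547 s.
Time per layer = 2.5547 + 11, so 13.5547 s.
Build time = 968 × 13.5547 = 13120.9496 s = 3.64 hours.

3.64 hours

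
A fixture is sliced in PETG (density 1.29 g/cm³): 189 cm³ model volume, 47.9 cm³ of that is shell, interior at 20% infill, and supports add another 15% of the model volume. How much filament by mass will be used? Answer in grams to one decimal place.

Infill region = 189 − 47.9, so 141.1 cm³.
Infill volume: 0.20 × 141.1 → 28.22 cm³.
Support: 0.15 × 189 → 28.35 cm³.
Total printed volume = 47.9 + 28.22 + 28.35, so 104.47 cm³.
Mass = 104.47 × 1.29 = 134.7663 g.

134.8 g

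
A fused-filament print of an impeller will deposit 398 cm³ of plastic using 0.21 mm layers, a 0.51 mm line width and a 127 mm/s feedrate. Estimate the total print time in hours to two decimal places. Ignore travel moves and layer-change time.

Bead cross-section = 0.21 × 0.51 = 0.1071 mm².
Toolpath length = 398 cm³ / 0.1071 mm² = 398000 / 0.1071 = 3716153.1 mm.
Print-move time = 3716153.1 / 127, so 29261 s.
Converting: 29261 s = 8.13 hours.

8.13 hours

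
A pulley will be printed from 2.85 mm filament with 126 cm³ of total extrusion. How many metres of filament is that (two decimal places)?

Cross-section of 2.85 mm filament: π·(2.85/2)² = 6.3794 mm².
L = 126000 mm³ / 6.3794 mm² = 19751.07 mm, i.e. 19.75 m.

19.75 m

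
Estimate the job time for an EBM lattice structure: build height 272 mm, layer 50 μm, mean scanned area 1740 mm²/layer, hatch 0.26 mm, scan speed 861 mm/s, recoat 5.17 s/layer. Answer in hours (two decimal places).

19.56 hours

Layer count = ceil(272 / 0.05) = 5440.
Per-layer scan distance = 1740 / 0.26, so 6692.3 mm.
Scan time per layer: 6692.3 / 861 → 7.7727 s.
Time per layer = 7.7727 + 5.17, so 12.9427 s.
Build time = 5440 × 12.9427 = 70408.288 s = 19.56 hours.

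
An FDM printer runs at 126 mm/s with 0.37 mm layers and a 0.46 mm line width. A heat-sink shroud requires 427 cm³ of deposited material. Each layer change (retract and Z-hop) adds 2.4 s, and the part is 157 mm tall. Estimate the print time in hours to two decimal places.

5.81 hours

Bead cross-section: 0.37 × 0.46 → 0.1702 mm².
Total extruded path = 427000/0.1702 = 2508813.2 mm.
Print-move time = 2508813.2 / 126, so 19911.2 s.
Number of layers: 157 / 0.37 → 425 (rounded up).
Z-hop total = 425 × 2.4 = 1020 s.
Altogether 19911.2 + 1020 = 20931.2 s, i.e. 5.81 hours.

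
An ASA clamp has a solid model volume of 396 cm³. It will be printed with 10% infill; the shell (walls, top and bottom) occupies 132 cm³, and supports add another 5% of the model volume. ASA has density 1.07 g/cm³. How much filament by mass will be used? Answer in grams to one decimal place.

Infill region = 396 − 132, so 264 cm³.
Infill deposited: 0.10 × 264 → 26.4 cm³.
Support = 0.05 × 396 = 19.8 cm³.
Total printed volume: 132 + 26.4 + 19.8 → 178.2 cm³.
Mass = 178.2 × 1.07, so 190.674 g.

190.7 g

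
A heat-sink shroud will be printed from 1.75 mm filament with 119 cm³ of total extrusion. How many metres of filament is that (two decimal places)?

A = π r² = π × 0.875² = 2.4053 mm².
Length = 119 cm³ / 2.4053 mm² = 119000 / 2.4053 = 49474.08 mm = 49.47 m.

49.47 m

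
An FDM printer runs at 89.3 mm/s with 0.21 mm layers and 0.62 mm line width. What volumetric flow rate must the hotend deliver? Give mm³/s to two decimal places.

Extrusion cross-section = 0.21 × 0.62 = 0.1302 mm².
Volumetric flow = 89.3 × 0.1302 = 11.63 mm³/s.

11.63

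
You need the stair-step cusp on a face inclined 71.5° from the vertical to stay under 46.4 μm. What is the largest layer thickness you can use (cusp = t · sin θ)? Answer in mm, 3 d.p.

Layer height = cusp / sin(71.5°) = 0.0464 / 0.9483 = 0.049 mm.

0.049 mm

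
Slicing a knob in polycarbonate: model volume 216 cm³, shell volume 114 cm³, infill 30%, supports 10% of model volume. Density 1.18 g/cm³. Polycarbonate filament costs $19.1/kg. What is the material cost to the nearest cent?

$3.75

Interior volume: 216 − 114 → 102 cm³.
Infill deposited = 0.30 × 102 = 30.6 cm³.
Support = 0.10 × 216, so 21.6 cm³.
Deposited volume = 114 + 30.6 + 21.6, so 166.2 cm³.
Mass: 166.2 × 1.18 → 196.116 g.
At $19.1/kg: 196.116/1000 × 19.1 = $3.75.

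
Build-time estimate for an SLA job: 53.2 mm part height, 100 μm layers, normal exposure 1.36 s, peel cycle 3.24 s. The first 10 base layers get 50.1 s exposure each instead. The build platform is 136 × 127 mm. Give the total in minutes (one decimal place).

48.9 minutes

Layers = ⌈53.2/0.1⌉ = 532.
Burn-in layers: 10 × (50.1 + 3.24) → 533.4 s.
Normal layers: 522 × (1.36 + 3.24) → 2401.2 s.
Total = 533.4 + 2401.2 = 2934.6 s = 48.9 minutes.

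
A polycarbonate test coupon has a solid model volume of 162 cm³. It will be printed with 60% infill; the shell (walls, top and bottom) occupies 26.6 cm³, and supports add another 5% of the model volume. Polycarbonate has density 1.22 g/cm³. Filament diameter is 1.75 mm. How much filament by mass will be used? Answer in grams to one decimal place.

Volume inside the shell = 162 − 26.6, so 135.4 cm³.
Infill deposited = 0.60 × 135.4, so 81.24 cm³.
Support = 0.05 × 162, so 8.1 cm³.
Total extruded = 26.6 + 81.24 + 8.1 = 115.94 cm³.
Mass: 115.94 × 1.22 → 141.4468 g.

141.4 g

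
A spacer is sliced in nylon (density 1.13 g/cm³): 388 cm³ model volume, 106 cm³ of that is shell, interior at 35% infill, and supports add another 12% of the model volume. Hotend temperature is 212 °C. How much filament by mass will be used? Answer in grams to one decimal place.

Infill region = 388 − 106, so 282 cm³.
Deposited infill: 0.35 × 282 → 98.7 cm³.
Support = 0.12 × 388 = 46.56 cm³.
Total printed volume = 106 + 98.7 + 46.56 = 251.26 cm³.
Mass = 251.26 × 1.13 = 283.9238 g.

283.9 g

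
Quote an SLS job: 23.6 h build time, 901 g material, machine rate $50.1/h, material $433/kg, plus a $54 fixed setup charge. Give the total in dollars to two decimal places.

$1626.49

Machine cost = 50.1 × 23.6 = $1182.36.
Feedstock cost = 433 × 901/1000, so $390.133.
Total = 1182.36 + 390.133 + 54 = 1626.493 ≈ $1626.49.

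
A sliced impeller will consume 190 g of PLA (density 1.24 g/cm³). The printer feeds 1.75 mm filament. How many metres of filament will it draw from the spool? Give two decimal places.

63.70 m

Volume = 190 g / 1.24 g·cm⁻³ = 153.2258 cm³ = 153225.8 mm³.
A = π r² = π × 0.875² = 2.4053 mm².
L = V/A = 153225.8/2.4053 = 63703.4 mm → 63.70 m.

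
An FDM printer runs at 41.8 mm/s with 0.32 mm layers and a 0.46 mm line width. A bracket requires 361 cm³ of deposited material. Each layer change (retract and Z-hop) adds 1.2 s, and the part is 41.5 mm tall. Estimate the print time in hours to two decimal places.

Bead cross-section = 0.32 × 0.46, so 0.1472 mm².
Toolpath length = 361 cm³ / 0.1472 mm² = 361000 / 0.1472 = 2452445.7 mm.
Extrusion time = 2452445.7 / 41.8, so 58670.9 s.
Number of layers: 41.5 / 0.32 → 130 (rounded up).
Layer-change overhead = 130 × 1.2 = 156 s.
Total = 58670.9 + 156 = 58826.9 s = 16.34 hours.

16.34 hours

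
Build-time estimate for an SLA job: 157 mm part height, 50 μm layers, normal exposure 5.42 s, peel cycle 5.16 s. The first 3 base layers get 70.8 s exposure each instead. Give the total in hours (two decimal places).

9.28 hours

Number of layers: 157 / 0.05 → 3140 (rounded up).
Base layers = 3 × (70.8 + 5.16) = 227.88 s.
Remaining layers: 3137 × (5.42 + 5.16) → 33189.46 s.
Sum: 227.88 + 33189.46 = 33417.34 s → 9.28 hours.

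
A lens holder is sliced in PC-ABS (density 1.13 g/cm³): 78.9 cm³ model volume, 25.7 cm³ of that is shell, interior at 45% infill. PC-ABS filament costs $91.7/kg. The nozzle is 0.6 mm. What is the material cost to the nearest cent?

Infill region: 78.9 − 25.7 → 53.2 cm³.
Infill volume = 0.45 × 53.2, so 23.94 cm³.
Total printed volume: 25.7 + 23.94 → 49.64 cm³.
Mass = 49.64 × 1.13 = 56.0932 g.
Cost = 56.0932 g / 1000 × $91.7/kg = $5.14.

$5.14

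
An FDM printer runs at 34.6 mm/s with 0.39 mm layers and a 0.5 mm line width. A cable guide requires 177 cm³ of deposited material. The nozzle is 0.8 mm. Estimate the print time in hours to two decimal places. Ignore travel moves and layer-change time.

7.29 hours

Line area = 0.39 × 0.5 = 0.195 mm².
Path length: 177000 mm³ / 0.195 mm² → 907692.3 mm.
Time extruding: 907692.3 / 34.6 → 26233.9 s.
26233.9 s = 7.29 hours.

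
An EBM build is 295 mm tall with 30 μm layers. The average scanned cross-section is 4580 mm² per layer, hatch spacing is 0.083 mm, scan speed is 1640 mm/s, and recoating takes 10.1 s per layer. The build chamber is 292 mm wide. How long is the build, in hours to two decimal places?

119.50 hours

Layers = ⌈295/0.03⌉ = 9834.
Per-layer scan distance = 4580 / 0.083 = 55180.7 mm.
Scan time per layer: 55180.7 / 1640 → 33.6468 s.
Per-layer time = 33.6468 + 10.1, so 43.7468 s.
9834 layers × 43.7468 s/layer = 430206.0312 s, i.e. 119.50 hours.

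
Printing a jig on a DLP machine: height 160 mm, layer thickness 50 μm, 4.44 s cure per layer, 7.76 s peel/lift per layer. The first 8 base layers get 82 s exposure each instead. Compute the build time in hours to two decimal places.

Layer count = ceil(160 / 0.05) = 3200.
Base layers = 8 × (82 + 7.76), so 718.08 s.
Regular layers = 3192 × (4.44 + 7.76), so 38942.4 s.
Sum: 718.08 + 38942.4 = 39660.48 s → 11.02 hours.

11.02 hours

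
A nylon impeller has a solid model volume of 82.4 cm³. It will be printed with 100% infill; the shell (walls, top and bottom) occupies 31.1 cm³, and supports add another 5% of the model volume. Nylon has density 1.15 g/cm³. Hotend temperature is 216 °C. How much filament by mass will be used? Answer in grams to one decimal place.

99.5 g

Infill region: 82.4 − 31.1 → 51.3 cm³.
Deposited infill = 1.00 × 51.3 = 51.3 cm³.
Support: 0.05 × 82.4 → 4.12 cm³.
Deposited volume = 31.1 + 51.3 + 4.12, so 86.52 cm³.
Mass = 86.52 × 1.15, so 99.498 g.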